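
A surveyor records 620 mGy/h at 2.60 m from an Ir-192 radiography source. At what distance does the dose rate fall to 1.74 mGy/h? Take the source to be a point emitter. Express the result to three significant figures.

49.1 m

Since intensity falls as 1/r², d₂ = d₁·√(I₁/I₂).
I₁/I₂ = 620/1.74 = 356.3, so d₂ = 2.60 × √356.3 = 49.08 m.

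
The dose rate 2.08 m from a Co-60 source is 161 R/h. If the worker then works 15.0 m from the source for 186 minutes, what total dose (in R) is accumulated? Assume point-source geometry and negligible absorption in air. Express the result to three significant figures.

Using I₁d₁² = I₂d₂², rate at 15.0 m:
(2.08/15.0)² = 0.01923, so 161 × 0.01923 = 3.096 R/h.
Dose = rate × time = 3.096 R/h × 3.100 h = 9.598 R.

9.60 R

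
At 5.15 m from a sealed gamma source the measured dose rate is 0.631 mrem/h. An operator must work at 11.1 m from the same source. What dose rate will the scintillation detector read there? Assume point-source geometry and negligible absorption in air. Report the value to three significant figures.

0.136 mrem/h

By the inverse-square law, scaling from 5.15 m to 11.1 m:
(5.15/11.1)² = 0.2153, so 0.631 × 0.2153 = 0.1359 mrem/h.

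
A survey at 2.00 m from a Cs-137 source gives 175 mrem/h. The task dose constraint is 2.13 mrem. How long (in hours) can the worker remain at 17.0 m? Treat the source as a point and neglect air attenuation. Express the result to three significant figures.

Since intensity falls as 1/r², rate at 17.0 m:
175 × (2.00/17.0)² = 175 × 0.01384 = 2.422 mrem/h.
Stay time = 2.13 mrem ÷ 2.422 mrem/h = 0.8794 h.

0.879 h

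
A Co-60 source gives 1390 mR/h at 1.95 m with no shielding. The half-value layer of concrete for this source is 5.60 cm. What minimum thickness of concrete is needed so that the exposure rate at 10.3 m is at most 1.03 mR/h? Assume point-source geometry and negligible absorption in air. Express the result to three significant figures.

At 10.3 m, distance alone gives 1390 × (1.95/10.3)² = 1390 × 0.03584 = 49.82 mR/h.
Further attenuation needed: 49.82/1.03 = 48.37.
n = log₂(48.37) = 5.596 half-value layers.
Thickness = 5.596 × 5.60 cm = 31.34 cm.

31.3 cm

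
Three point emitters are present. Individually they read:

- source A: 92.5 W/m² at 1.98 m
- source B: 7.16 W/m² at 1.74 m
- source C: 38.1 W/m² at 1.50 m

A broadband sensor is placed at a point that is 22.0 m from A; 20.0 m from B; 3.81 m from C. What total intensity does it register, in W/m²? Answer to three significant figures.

6.71 W/m²

Each source contributes Iᵢ·(dᵢ/rᵢ)²; contributions add.
A: 92.5 × (1.98/22.0)² = 0.7492 W/m²
B: 7.16 × (1.74/20.0)² = 0.05419 W/m²
C: 38.1 × (1.50/3.81)² = 5.906 W/m²
Total = 0.7492 + 0.05419 + 5.906 = 6.709 W/m².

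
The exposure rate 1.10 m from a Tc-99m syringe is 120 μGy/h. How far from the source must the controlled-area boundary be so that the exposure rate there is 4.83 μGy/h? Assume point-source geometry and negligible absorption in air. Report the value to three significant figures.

By the inverse-square law, d₂ = d₁·√(I₁/I₂).
I₁/I₂ = 120/4.83 = 24.84, so d₂ = 1.10 × √24.84 = 5.482 m.

5.48 m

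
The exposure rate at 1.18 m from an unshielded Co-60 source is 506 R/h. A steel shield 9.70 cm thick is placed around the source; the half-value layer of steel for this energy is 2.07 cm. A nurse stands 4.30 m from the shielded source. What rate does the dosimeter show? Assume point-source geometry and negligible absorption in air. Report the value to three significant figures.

1.48 R/h

Distance alone: 506 × (1.18/4.30)² = 506 × 0.07531 = 38.11 R/h.
Shield: 9.70/2.07 = 4.686 half-value layers → attenuation 2^(−4.686) = 0.03885.
Combined: 38.11 × 0.03885 = 1.481 R/h.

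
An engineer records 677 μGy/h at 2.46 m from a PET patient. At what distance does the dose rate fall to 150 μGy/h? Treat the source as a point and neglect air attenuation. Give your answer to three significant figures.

5.23 m

Using I₁d₁² = I₂d₂², d₂ = d₁·√(I₁/I₂).
I₁/I₂ = 677/150 = 4.513, so d₂ = 2.46 × √4.513 = 5.226 m.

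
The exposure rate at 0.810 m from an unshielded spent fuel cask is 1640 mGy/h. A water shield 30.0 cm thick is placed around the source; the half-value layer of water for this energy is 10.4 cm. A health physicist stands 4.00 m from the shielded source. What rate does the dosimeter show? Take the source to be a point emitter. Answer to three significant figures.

Distance alone: (0.810/4.00)² = 0.04101, so 1640 × 0.04101 = 67.26 mGy/h.
Shield: 30.0/10.4 = 2.885 half-value layers → attenuation 2^(−2.885) = 0.1354.
Combined: 67.26 × 0.1354 = 9.107 mGy/h.

9.11 mGy/h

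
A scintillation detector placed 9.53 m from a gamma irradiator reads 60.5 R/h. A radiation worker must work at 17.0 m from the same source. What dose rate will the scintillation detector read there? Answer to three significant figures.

By the inverse-square law, scaling from 9.53 m to 17.0 m:
(9.53/17.0)² = 0.3143, so 60.5 × 0.3143 = 19.02 R/h.

19.0 R/h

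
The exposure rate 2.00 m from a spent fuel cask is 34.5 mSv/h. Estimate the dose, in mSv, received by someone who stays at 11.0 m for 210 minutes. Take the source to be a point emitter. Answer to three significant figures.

3.99 mSv

Intensity scales as (d₁/d₂)², so rate at 11.0 m:
(2.00/11.0)² = 0.03306, so 34.5 × 0.03306 = 1.141 mSv/h.
Dose = rate × time = 1.141 mSv/h × 3.500 h = 3.994 mSv.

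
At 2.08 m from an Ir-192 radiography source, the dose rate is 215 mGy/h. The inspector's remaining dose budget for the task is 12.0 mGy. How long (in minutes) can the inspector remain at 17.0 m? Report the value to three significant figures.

Intensity scales as (d₁/d₂)², so rate at 17.0 m:
(2.08/17.0)² = 0.01497, so 215 × 0.01497 = 3.219 mGy/h.
Stay time = 12.0 mGy ÷ 3.219 mGy/h = 3.728 h = 223.7 min.

224 min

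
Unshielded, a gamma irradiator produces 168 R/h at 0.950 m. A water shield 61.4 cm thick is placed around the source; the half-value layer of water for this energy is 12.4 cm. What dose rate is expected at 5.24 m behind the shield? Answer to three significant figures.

0.178 R/h

Distance alone: 168 × (0.950/5.24)² = 168 × 0.03287 = 5.522 R/h.
Shield: 61.4/12.4 = 4.952 half-value layers → attenuation 2^(−4.952) = 0.03231.
Combined: 5.522 × 0.03231 = 0.1784 R/h.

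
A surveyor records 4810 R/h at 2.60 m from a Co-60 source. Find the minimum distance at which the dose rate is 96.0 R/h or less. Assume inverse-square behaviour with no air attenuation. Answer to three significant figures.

18.4 m

Since intensity falls as 1/r², d₂ = d₁·√(I₁/I₂).
I₁/I₂ = 4810/96.0 = 50.10, so d₂ = 2.60 × √50.10 = 18.40 m.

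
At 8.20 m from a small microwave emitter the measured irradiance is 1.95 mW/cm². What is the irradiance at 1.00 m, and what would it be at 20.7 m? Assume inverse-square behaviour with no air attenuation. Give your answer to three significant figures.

131 mW/cm²; 0.306 mW/cm²

Using I₁d₁² = I₂d₂²,
At 1.00 m: 1.95 × (8.20/1.00)² = 1.95 × 67.24 = 131.1 mW/cm²
At 20.7 m: 131.1 × (1.00/20.7)² = 131.1 × 0.002334 = 0.3060 mW/cm².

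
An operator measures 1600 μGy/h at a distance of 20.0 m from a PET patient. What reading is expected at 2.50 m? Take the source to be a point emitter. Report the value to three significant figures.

Applying the 1/r² law, the rate at 2.50 m is
(20.0/2.50)² = 64.00, so 1600 × 64.00 = 102400 μGy/h.

102000 μGy/h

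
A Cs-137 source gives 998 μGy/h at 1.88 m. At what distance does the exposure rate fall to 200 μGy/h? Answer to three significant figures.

4.20 m

By the inverse-square law, d₂ = d₁·√(I₁/I₂).
I₁/I₂ = 998/200 = 4.990, so d₂ = 1.88 × √4.990 = 4.200 m.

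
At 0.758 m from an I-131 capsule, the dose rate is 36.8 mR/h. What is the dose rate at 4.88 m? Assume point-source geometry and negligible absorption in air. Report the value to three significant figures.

0.888 mR/h

Applying the 1/r² law, the rate at 4.88 m is
36.8 × (0.758/4.88)² = 36.8 × 0.02413 = 0.8880 mR/h.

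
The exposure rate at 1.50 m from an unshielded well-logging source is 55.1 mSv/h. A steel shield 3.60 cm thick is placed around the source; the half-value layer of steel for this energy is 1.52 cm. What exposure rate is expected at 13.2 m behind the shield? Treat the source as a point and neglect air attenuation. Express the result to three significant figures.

Distance alone: (1.50/13.2)² = 0.01291, so 55.1 × 0.01291 = 0.7113 mSv/h.
Shield: 3.60/1.52 = 2.368 half-value layers → attenuation 2^(−2.368) = 0.1937.
Combined: 0.7113 × 0.1937 = 0.1378 mSv/h.

0.138 mSv/h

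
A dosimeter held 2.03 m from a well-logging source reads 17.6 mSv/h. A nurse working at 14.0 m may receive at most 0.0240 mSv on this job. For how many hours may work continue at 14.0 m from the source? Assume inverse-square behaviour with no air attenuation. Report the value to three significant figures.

0.0649 h

Since intensity falls as 1/r², rate at 14.0 m:
17.6 × (2.03/14.0)² = 17.6 × 0.02102 = 0.3700 mSv/h.
Stay time = 0.0240 mSv ÷ 0.3700 mSv/h = 0.06486 h.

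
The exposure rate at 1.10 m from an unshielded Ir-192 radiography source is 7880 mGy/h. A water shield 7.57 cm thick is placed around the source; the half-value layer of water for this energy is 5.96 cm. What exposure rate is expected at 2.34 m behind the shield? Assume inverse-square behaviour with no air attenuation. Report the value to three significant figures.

722 mGy/h

Distance alone: 7880 × (1.10/2.34)² = 7880 × 0.2210 = 1741 mGy/h.
Shield: 7.57/5.96 = 1.270 half-value layers → attenuation 2^(−1.270) = 0.4147.
Combined: 1741 × 0.4147 = 722.0 mGy/h.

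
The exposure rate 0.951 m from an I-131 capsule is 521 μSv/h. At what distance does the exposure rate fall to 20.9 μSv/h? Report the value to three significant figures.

4.75 m

Using I₁d₁² = I₂d₂², d₂ = d₁·√(I₁/I₂).
I₁/I₂ = 521/20.9 = 24.93, so d₂ = 0.951 × √24.93 = 4.748 m.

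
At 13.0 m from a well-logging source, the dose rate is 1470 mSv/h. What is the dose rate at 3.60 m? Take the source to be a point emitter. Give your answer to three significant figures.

Since intensity falls as 1/r², the rate at 3.60 m is
(13.0/3.60)² = 13.04, so 1470 × 13.04 = 19170 mSv/h.

19200 mSv/h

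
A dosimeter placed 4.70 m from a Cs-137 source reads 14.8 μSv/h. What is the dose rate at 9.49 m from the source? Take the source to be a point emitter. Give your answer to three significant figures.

Since intensity falls as 1/r², scaling from 4.70 m to 9.49 m:
(4.70/9.49)² = 0.2453, so 14.8 × 0.2453 = 3.630 μSv/h.

3.63 μSv/h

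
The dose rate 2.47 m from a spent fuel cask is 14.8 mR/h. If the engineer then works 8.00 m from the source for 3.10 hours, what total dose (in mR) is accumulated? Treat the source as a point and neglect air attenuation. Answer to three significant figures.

4.37 mR

Using I₁d₁² = I₂d₂², rate at 8.00 m:
(2.47/8.00)² = 0.09533, so 14.8 × 0.09533 = 1.411 mR/h.
Dose = rate × time = 1.411 mR/h × 3.100 h = 4.374 mR.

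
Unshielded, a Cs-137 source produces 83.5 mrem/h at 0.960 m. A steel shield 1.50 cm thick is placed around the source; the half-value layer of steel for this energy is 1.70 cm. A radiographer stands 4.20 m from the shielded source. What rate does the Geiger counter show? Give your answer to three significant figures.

Distance alone: 83.5 × (0.960/4.20)² = 83.5 × 0.05224 = 4.362 mrem/h.
Shield: 1.50/1.70 = 0.8824 half-value layers → attenuation 2^(−0.8824) = 0.5425.
Combined: 4.362 × 0.5425 = 2.366 mrem/h.

2.37 mrem/h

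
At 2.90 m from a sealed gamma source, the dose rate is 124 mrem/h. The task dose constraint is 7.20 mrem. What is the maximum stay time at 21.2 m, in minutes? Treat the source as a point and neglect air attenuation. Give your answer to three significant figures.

Applying the 1/r² law, rate at 21.2 m:
124 × (2.90/21.2)² = 124 × 0.01871 = 2.320 mrem/h.
Stay time = 7.20 mrem ÷ 2.320 mrem/h = 3.103 h = 186.2 min.

186 min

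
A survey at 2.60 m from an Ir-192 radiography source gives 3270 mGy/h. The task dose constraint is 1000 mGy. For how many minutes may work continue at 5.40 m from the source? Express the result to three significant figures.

Applying the 1/r² law, rate at 5.40 m:
(2.60/5.40)² = 0.2318, so 3270 × 0.2318 = 758.0 mGy/h.
Stay time = 1000 mGy ÷ 758.0 mGy/h = 1.319 h = 79.14 min.

79.1 min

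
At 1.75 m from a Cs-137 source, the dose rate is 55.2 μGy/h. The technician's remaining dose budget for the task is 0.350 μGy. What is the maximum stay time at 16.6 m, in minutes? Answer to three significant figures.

34.2 min

By the inverse-square law, rate at 16.6 m:
(1.75/16.6)² = 0.01111, so 55.2 × 0.01111 = 0.6133 μGy/h.
Stay time = 0.350 μGy ÷ 0.6133 μGy/h = 0.5707 h = 34.24 min.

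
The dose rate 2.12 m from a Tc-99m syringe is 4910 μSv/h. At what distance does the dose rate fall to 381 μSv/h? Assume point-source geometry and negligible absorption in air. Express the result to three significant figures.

By the inverse-square law, d₂ = d₁·√(I₁/I₂).
I₁/I₂ = 4910/381 = 12.89, so d₂ = 2.12 × √12.89 = 7.611 m.

7.61 m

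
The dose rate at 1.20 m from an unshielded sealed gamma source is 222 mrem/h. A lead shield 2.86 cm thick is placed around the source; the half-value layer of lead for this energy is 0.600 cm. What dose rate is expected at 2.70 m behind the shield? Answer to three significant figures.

Distance alone: (1.20/2.70)² = 0.1975, so 222 × 0.1975 = 43.84 mrem/h.
Shield: 2.86/0.600 = 4.767 half-value layers → attenuation 2^(−4.767) = 0.03673.
Combined: 43.84 × 0.03673 = 1.610 mrem/h.

1.61 mrem/h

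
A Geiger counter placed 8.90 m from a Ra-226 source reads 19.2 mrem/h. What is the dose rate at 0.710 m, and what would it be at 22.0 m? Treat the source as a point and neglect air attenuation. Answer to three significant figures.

3020 mrem/h; 3.14 mrem/h

Using I₁d₁² = I₂d₂²,
At 0.710 m: 19.2 × (8.90/0.710)² = 19.2 × 157.1 = 3016 mrem/h
At 22.0 m: (0.710/22.0)² = 0.001042, so 3016 × 0.001042 = 3.143 mrem/h.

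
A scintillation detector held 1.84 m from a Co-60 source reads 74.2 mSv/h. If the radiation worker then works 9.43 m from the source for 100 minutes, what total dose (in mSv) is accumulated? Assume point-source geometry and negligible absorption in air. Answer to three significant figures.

Intensity scales as (d₁/d₂)², so rate at 9.43 m:
74.2 × (1.84/9.43)² = 74.2 × 0.03807 = 2.825 mSv/h.
Dose = rate × time = 2.825 mSv/h × 1.667 h = 4.709 mSv.

4.71 mSv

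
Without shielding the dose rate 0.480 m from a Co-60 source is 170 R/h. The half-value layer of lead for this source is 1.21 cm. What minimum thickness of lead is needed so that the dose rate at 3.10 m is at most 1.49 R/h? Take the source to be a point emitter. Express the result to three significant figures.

1.76 cm

At 3.10 m, distance alone gives (0.480/3.10)² = 0.02398, so 170 × 0.02398 = 4.077 R/h.
Further attenuation needed: 4.077/1.49 = 2.736.
n = log₂(2.736) = 1.452 half-value layers.
Thickness = 1.452 × 1.21 cm = 1.757 cm.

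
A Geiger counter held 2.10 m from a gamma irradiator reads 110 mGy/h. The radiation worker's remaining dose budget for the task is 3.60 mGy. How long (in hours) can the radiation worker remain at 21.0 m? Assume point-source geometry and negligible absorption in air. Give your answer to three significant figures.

3.27 h

Since intensity falls as 1/r², rate at 21.0 m:
(2.10/21.0)² = 0.01000, so 110 × 0.01000 = 1.100 mGy/h.
Stay time = 3.60 mGy ÷ 1.100 mGy/h = 3.273 h.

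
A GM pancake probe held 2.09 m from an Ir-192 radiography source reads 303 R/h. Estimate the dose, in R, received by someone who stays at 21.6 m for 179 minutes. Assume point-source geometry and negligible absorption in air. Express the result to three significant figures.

By the inverse-square law, rate at 21.6 m:
(2.09/21.6)² = 0.009362, so 303 × 0.009362 = 2.837 R/h.
Dose = rate × time = 2.837 R/h × 2.983 h = 8.463 R.

8.46 R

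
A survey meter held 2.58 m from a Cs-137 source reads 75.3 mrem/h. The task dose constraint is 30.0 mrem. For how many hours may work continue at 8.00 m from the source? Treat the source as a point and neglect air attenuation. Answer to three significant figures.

3.83 h

Since intensity falls as 1/r², rate at 8.00 m:
75.3 × (2.58/8.00)² = 75.3 × 0.1040 = 7.831 mrem/h.
Stay time = 30.0 mrem ÷ 7.831 mrem/h = 3.831 h.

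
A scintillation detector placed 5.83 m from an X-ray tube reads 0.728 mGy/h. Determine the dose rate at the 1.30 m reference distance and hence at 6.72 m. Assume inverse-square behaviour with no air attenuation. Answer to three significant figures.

Intensity scales as (d₁/d₂)², so
At 1.30 m: (5.83/1.30)² = 20.11, so 0.728 × 20.11 = 14.64 mGy/h
At 6.72 m: (1.30/6.72)² = 0.03742, so 14.64 × 0.03742 = 0.5478 mGy/h.

14.6 mGy/h; 0.548 mGy/h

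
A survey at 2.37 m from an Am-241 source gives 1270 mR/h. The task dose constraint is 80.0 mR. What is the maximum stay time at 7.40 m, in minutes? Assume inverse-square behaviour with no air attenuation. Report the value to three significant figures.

By the inverse-square law, rate at 7.40 m:
1270 × (2.37/7.40)² = 1270 × 0.1026 = 130.3 mR/h.
Stay time = 80.0 mR ÷ 130.3 mR/h = 0.6140 h = 36.84 min.

36.8 min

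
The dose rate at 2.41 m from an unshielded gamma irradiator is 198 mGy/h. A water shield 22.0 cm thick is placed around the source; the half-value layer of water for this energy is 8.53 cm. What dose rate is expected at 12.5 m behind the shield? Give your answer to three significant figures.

Distance alone: (2.41/12.5)² = 0.03717, so 198 × 0.03717 = 7.360 mGy/h.
Shield: 22.0/8.53 = 2.579 half-value layers → attenuation 2^(−2.579) = 0.1674.
Combined: 7.360 × 0.1674 = 1.232 mGy/h.

1.23 mGy/h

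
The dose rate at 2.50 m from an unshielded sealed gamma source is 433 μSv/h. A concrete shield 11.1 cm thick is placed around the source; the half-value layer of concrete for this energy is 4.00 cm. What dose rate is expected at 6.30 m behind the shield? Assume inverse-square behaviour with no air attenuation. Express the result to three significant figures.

Distance alone: (2.50/6.30)² = 0.1575, so 433 × 0.1575 = 68.20 μSv/h.
Shield: 11.1/4.00 = 2.775 half-value layers → attenuation 2^(−2.775) = 0.1461.
Combined: 68.20 × 0.1461 = 9.964 μSv/h.

9.96 μSv/h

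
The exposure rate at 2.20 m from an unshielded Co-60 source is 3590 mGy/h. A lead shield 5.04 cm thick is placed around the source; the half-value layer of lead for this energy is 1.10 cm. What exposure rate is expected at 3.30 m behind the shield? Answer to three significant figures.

66.6 mGy/h

Distance alone: 3590 × (2.20/3.30)² = 3590 × 0.4444 = 1595 mGy/h.
Shield: 5.04/1.10 = 4.582 half-value layers → attenuation 2^(−4.582) = 0.04175.
Combined: 1595 × 0.04175 = 66.59 mGy/h.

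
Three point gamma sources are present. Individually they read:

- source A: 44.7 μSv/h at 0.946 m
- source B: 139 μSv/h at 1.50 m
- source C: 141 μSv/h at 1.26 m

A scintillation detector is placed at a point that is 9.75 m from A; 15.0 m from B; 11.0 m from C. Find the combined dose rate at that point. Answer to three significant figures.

By superposition, sum each source's inverse-square contribution:
A: 44.7 × (0.946/9.75)² = 0.4208 μSv/h
B: 139 × (1.50/15.0)² = 1.390 μSv/h
C: 141 × (1.26/11.0)² = 1.850 μSv/h
Total = 0.4208 + 1.390 + 1.850 = 3.661 μSv/h.

3.66 μSv/h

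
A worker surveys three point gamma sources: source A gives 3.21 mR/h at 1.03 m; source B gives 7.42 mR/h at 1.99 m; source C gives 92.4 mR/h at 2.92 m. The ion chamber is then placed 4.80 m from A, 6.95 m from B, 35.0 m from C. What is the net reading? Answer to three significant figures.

1.40 mR/h

By superposition, sum each source's inverse-square contribution:
A: 3.21 × (1.03/4.80)² = 0.1478 mR/h
B: 7.42 × (1.99/6.95)² = 0.6083 mR/h
C: 92.4 × (2.92/35.0)² = 0.6431 mR/h
Total = 0.1478 + 0.6083 + 0.6431 = 1.399 mR/h.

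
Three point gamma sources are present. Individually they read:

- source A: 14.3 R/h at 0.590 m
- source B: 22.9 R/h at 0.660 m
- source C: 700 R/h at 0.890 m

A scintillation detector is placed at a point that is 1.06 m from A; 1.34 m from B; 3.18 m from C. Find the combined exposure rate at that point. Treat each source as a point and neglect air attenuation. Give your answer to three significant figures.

64.8 R/h

By superposition, sum each source's inverse-square contribution:
A: 14.3 × (0.590/1.06)² = 4.430 R/h
B: 22.9 × (0.660/1.34)² = 5.555 R/h
C: 700 × (0.890/3.18)² = 54.83 R/h
Total = 4.430 + 5.555 + 54.83 = 64.81 R/h.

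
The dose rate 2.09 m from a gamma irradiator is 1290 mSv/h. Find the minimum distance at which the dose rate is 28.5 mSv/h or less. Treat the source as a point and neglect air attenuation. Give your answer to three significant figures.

Since intensity falls as 1/r², d₂ = d₁·√(I₁/I₂).
I₁/I₂ = 1290/28.5 = 45.26, so d₂ = 2.09 × √45.26 = 14.06 m.

14.1 m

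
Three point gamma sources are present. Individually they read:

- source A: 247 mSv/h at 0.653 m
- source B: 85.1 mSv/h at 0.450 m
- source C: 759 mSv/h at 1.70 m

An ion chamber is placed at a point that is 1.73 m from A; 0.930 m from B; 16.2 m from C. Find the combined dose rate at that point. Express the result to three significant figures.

63.5 mSv/h

By superposition, sum each source's inverse-square contribution:
A: 247 × (0.653/1.73)² = 35.19 mSv/h
B: 85.1 × (0.450/0.930)² = 19.92 mSv/h
C: 759 × (1.70/16.2)² = 8.358 mSv/h
Total = 35.19 + 19.92 + 8.358 = 63.47 mSv/h.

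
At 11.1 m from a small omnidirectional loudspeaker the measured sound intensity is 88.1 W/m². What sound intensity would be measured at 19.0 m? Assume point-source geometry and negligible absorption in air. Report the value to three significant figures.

30.1 W/m²

Since intensity falls as 1/r², scaling from 11.1 m to 19.0 m:
(11.1/19.0)² = 0.3413, so 88.1 × 0.3413 = 30.07 W/m².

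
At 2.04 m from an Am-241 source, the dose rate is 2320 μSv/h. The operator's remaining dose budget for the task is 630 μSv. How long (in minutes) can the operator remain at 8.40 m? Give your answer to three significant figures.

276 min

Using I₁d₁² = I₂d₂², rate at 8.40 m:
2320 × (2.04/8.40)² = 2320 × 0.05898 = 136.8 μSv/h.
Stay time = 630 μSv ÷ 136.8 μSv/h = 4.605 h = 276.3 min.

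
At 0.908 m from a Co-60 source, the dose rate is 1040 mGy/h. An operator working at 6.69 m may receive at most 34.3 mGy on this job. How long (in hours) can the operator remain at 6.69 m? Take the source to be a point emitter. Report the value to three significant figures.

1.79 h

Since intensity falls as 1/r², rate at 6.69 m:
1040 × (0.908/6.69)² = 1040 × 0.01842 = 19.16 mGy/h.
Stay time = 34.3 mGy ÷ 19.16 mGy/h = 1.790 h.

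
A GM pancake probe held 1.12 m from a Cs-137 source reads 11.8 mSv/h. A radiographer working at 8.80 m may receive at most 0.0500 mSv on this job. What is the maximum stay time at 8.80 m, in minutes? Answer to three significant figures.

By the inverse-square law, rate at 8.80 m:
11.8 × (1.12/8.80)² = 11.8 × 0.01620 = 0.1912 mSv/h.
Stay time = 0.0500 mSv ÷ 0.1912 mSv/h = 0.2615 h = 15.69 min.

15.7 min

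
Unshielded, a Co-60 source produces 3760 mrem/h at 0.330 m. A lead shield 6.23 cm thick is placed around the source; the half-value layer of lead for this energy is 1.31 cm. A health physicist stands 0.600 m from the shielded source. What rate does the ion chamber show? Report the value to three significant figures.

Distance alone: (0.330/0.600)² = 0.3025, so 3760 × 0.3025 = 1137 mrem/h.
Shield: 6.23/1.31 = 4.756 half-value layers → attenuation 2^(−4.756) = 0.03701.
Combined: 1137 × 0.03701 = 42.08 mrem/h.

42.1 mrem/h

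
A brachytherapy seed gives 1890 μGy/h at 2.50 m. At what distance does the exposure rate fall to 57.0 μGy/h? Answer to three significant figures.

14.4 m

By the inverse-square law, d₂ = d₁·√(I₁/I₂).
I₁/I₂ = 1890/57.0 = 33.16, so d₂ = 2.50 × √33.16 = 14.40 m.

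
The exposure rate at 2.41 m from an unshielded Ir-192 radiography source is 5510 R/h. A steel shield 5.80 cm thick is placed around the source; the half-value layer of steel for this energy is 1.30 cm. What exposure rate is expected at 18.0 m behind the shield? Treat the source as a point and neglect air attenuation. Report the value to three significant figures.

4.48 R/h

Distance alone: 5510 × (2.41/18.0)² = 5510 × 0.01793 = 98.79 R/h.
Shield: 5.80/1.30 = 4.462 half-value layers → attenuation 2^(−4.462) = 0.04537.
Combined: 98.79 × 0.04537 = 4.482 R/h.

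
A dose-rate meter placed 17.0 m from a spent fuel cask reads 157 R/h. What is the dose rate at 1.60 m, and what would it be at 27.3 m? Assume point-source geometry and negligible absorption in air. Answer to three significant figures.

17700 R/h; 60.9 R/h

By the inverse-square law,
At 1.60 m: (17.0/1.60)² = 112.9, so 157 × 112.9 = 17730 R/h
At 27.3 m: (1.60/27.3)² = 0.003435, so 17730 × 0.003435 = 60.90 R/h.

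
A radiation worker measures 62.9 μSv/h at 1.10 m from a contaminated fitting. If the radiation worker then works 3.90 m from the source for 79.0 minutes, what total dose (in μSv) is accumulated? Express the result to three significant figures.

By the inverse-square law, rate at 3.90 m:
(1.10/3.90)² = 0.07955, so 62.9 × 0.07955 = 5.004 μSv/h.
Dose = rate × time = 5.004 μSv/h × 1.317 h = 6.590 μSv.

6.59 μSv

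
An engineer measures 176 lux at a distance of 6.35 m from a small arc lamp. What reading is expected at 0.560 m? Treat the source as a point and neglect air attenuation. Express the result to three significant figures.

Since intensity falls as 1/r², the rate at 0.560 m is
176 × (6.35/0.560)² = 176 × 128.6 = 22630 lux.

22600 lux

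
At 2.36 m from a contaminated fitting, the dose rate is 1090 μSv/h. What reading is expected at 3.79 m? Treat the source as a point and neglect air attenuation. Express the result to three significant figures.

Since intensity falls as 1/r², the rate at 3.79 m is
1090 × (2.36/3.79)² = 1090 × 0.3877 = 422.6 μSv/h.

423 μSv/h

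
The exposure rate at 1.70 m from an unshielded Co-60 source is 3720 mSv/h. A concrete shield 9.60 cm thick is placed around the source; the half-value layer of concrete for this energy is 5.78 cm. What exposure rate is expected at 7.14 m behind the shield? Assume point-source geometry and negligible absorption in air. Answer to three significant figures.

Distance alone: 3720 × (1.70/7.14)² = 3720 × 0.05669 = 210.9 mSv/h.
Shield: 9.60/5.78 = 1.661 half-value layers → attenuation 2^(−1.661) = 0.3162.
Combined: 210.9 × 0.3162 = 66.69 mSv/h.

66.7 mSv/h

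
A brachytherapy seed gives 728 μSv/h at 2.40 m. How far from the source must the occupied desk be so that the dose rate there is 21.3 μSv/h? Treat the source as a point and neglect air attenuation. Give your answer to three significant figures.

Applying the 1/r² law, d₂ = d₁·√(I₁/I₂).
I₁/I₂ = 728/21.3 = 34.18, so d₂ = 2.40 × √34.18 = 14.03 m.

14.0 m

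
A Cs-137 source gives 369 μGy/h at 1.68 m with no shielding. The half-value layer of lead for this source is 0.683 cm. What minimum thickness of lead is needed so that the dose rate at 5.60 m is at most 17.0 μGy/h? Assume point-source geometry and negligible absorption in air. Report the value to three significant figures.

0.660 cm

At 5.60 m, distance alone gives 369 × (1.68/5.60)² = 369 × 0.09000 = 33.21 μGy/h.
Further attenuation needed: 33.21/17.0 = 1.954.
n = log₂(1.954) = 0.9664 half-value layers.
Thickness = 0.9664 × 0.683 cm = 0.6601 cm.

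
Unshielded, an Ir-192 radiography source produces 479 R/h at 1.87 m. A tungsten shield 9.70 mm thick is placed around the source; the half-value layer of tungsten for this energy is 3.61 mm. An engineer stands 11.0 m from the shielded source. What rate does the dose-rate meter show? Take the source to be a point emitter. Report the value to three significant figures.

Distance alone: (1.87/11.0)² = 0.02890, so 479 × 0.02890 = 13.84 R/h.
Shield: 9.70/3.61 = 2.687 half-value layers → attenuation 2^(−2.687) = 0.1553.
Combined: 13.84 × 0.1553 = 2.149 R/h.

2.15 R/h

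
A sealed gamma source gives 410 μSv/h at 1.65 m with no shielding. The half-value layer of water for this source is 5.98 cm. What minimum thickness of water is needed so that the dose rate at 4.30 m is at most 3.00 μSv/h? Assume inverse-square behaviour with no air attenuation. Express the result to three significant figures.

25.9 cm

At 4.30 m, distance alone gives 410 × (1.65/4.30)² = 410 × 0.1472 = 60.35 μSv/h.
Further attenuation needed: 60.35/3.00 = 20.12.
n = log₂(20.12) = 4.331 half-value layers.
Thickness = 4.331 × 5.98 cm = 25.90 cm.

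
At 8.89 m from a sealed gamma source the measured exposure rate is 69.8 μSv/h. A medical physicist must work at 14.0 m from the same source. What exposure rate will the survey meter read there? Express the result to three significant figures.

Since intensity falls as 1/r², scaling from 8.89 m to 14.0 m:
(8.89/14.0)² = 0.4032, so 69.8 × 0.4032 = 28.14 μSv/h.

28.1 μSv/h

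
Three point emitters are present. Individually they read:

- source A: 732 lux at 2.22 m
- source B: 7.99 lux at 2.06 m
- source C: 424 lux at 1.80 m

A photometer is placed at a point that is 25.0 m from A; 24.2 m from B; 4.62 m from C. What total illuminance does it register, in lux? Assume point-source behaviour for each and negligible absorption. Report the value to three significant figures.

By superposition, sum each source's inverse-square contribution:
A: 732 × (2.22/25.0)² = 5.772 lux
B: 7.99 × (2.06/24.2)² = 0.05790 lux
C: 424 × (1.80/4.62)² = 64.36 lux
Total = 5.772 + 0.05790 + 64.36 = 70.19 lux.

70.2 lux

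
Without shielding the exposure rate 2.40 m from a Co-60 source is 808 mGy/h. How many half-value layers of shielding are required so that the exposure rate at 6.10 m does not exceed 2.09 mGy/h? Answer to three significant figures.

5.90 half-value layers

At 6.10 m, distance alone gives 808 × (2.40/6.10)² = 808 × 0.1548 = 125.1 mGy/h.
Further attenuation needed: 125.1/2.09 = 59.86.
n = log₂(59.86) = 5.904 half-value layers.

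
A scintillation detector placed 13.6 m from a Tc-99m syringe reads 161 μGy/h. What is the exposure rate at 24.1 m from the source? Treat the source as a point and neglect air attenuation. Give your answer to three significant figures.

51.3 μGy/h

Since intensity falls as 1/r², scaling from 13.6 m to 24.1 m:
161 × (13.6/24.1)² = 161 × 0.3185 = 51.28 μGy/h.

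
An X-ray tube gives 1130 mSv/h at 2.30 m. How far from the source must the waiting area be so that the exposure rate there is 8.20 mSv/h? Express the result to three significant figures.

27.0 m

Using I₁d₁² = I₂d₂², d₂ = d₁·√(I₁/I₂).
I₁/I₂ = 1130/8.20 = 137.8, so d₂ = 2.30 × √137.8 = 27.00 m.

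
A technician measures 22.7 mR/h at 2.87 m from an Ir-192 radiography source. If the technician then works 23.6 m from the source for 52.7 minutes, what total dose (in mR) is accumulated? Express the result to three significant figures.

Applying the 1/r² law, rate at 23.6 m:
(2.87/23.6)² = 0.01479, so 22.7 × 0.01479 = 0.3357 mR/h.
Dose = rate × time = 0.3357 mR/h × 0.8783 h = 0.2948 mR.

0.295 mR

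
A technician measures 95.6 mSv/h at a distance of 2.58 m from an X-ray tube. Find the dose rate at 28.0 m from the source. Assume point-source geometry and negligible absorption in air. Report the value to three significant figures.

Since intensity falls as 1/r², the rate at 28.0 m is
(2.58/28.0)² = 0.008490, so 95.6 × 0.008490 = 0.8116 mSv/h.

0.812 mSv/h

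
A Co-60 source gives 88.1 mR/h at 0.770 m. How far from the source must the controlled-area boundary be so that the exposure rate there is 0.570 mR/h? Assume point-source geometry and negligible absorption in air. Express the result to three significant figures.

9.57 m

Since intensity falls as 1/r², d₂ = d₁·√(I₁/I₂).
I₁/I₂ = 88.1/0.570 = 154.6, so d₂ = 0.770 × √154.6 = 9.574 m.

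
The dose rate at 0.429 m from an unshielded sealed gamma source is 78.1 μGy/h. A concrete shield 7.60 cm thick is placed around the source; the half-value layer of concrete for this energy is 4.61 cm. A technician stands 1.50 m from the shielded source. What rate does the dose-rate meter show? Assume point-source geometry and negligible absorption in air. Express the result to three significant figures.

Distance alone: (0.429/1.50)² = 0.08180, so 78.1 × 0.08180 = 6.389 μGy/h.
Shield: 7.60/4.61 = 1.649 half-value layers → attenuation 2^(−1.649) = 0.3189.
Combined: 6.389 × 0.3189 = 2.037 μGy/h.

2.04 μGy/h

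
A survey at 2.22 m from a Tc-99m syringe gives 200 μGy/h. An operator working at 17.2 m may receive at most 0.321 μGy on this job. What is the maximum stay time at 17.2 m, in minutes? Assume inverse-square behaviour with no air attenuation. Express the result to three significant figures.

5.78 min

Intensity scales as (d₁/d₂)², so rate at 17.2 m:
(2.22/17.2)² = 0.01666, so 200 × 0.01666 = 3.332 μGy/h.
Stay time = 0.321 μGy ÷ 3.332 μGy/h = 0.09634 h = 5.780 min.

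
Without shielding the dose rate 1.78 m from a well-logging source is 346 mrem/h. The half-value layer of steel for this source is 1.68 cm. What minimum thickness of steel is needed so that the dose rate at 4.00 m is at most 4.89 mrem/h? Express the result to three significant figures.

At 4.00 m, distance alone gives 346 × (1.78/4.00)² = 346 × 0.1980 = 68.51 mrem/h.
Further attenuation needed: 68.51/4.89 = 14.01.
n = log₂(14.01) = 3.808 half-value layers.
Thickness = 3.808 × 1.68 cm = 6.397 cm.

6.40 cm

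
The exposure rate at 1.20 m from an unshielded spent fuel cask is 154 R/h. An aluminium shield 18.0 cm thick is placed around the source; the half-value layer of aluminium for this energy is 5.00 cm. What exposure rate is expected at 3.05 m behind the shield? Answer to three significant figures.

Distance alone: 154 × (1.20/3.05)² = 154 × 0.1548 = 23.84 R/h.
Shield: 18.0/5.00 = 3.600 half-value layers → attenuation 2^(−3.600) = 0.08247.
Combined: 23.84 × 0.08247 = 1.966 R/h.

1.97 R/h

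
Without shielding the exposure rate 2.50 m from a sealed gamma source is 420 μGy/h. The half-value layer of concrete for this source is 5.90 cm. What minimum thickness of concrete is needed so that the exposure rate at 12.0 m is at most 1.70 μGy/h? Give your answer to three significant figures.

At 12.0 m, distance alone gives (2.50/12.0)² = 0.04340, so 420 × 0.04340 = 18.23 μGy/h.
Further attenuation needed: 18.23/1.70 = 10.72.
n = log₂(10.72) = 3.422 half-value layers.
Thickness = 3.422 × 5.90 cm = 20.19 cm.

20.2 cm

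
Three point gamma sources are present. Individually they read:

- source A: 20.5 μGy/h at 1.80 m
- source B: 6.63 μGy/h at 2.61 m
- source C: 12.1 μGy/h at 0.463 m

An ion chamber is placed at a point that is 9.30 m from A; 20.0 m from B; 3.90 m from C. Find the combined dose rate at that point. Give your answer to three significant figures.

1.05 μGy/h

By superposition, sum each source's inverse-square contribution:
A: 20.5 × (1.80/9.30)² = 0.7680 μGy/h
B: 6.63 × (2.61/20.0)² = 0.1129 μGy/h
C: 12.1 × (0.463/3.90)² = 0.1705 μGy/h
Total = 0.7680 + 0.1129 + 0.1705 = 1.051 μGy/h.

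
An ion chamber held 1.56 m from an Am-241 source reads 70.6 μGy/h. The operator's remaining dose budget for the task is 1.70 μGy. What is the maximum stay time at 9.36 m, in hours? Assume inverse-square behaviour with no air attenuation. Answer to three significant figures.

By the inverse-square law, rate at 9.36 m:
(1.56/9.36)² = 0.02778, so 70.6 × 0.02778 = 1.961 μGy/h.
Stay time = 1.70 μGy ÷ 1.961 μGy/h = 0.8669 h.

0.867 h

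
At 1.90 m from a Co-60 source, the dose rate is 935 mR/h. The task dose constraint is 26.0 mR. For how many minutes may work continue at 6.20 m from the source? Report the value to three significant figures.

17.8 min

Intensity scales as (d₁/d₂)², so rate at 6.20 m:
(1.90/6.20)² = 0.09391, so 935 × 0.09391 = 87.81 mR/h.
Stay time = 26.0 mR ÷ 87.81 mR/h = 0.2961 h = 17.77 min.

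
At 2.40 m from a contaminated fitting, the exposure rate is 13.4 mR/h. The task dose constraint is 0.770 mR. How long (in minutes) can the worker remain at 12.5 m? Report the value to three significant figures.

Using I₁d₁² = I₂d₂², rate at 12.5 m:
13.4 × (2.40/12.5)² = 13.4 × 0.03686 = 0.4939 mR/h.
Stay time = 0.770 mR ÷ 0.4939 mR/h = 1.559 h = 93.54 min.

93.5 min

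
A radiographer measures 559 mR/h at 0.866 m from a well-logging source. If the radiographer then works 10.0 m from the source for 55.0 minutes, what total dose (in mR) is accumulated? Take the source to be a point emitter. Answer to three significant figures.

Using I₁d₁² = I₂d₂², rate at 10.0 m:
(0.866/10.0)² = 0.007500, so 559 × 0.007500 = 4.192 mR/h.
Dose = rate × time = 4.192 mR/h × 0.9167 h = 3.843 mR.

3.84 mR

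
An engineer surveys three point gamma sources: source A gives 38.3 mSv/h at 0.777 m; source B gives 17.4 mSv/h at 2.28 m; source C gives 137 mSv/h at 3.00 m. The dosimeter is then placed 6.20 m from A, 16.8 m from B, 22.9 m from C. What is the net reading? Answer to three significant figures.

Each source contributes Iᵢ·(dᵢ/rᵢ)²; contributions add.
A: 38.3 × (0.777/6.20)² = 0.6015 mSv/h
B: 17.4 × (2.28/16.8)² = 0.3205 mSv/h
C: 137 × (3.00/22.9)² = 2.351 mSv/h
Total = 0.6015 + 0.3205 + 2.351 = 3.273 mSv/h.

3.27 mSv/h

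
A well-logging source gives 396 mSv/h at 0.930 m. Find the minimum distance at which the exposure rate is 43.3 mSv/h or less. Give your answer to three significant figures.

Since intensity falls as 1/r², d₂ = d₁·√(I₁/I₂).
I₁/I₂ = 396/43.3 = 9.145, so d₂ = 0.930 × √9.145 = 2.812 m.

2.81 m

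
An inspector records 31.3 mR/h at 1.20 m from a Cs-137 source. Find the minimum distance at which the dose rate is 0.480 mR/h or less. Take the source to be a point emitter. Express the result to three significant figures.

Using I₁d₁² = I₂d₂², d₂ = d₁·√(I₁/I₂).
I₁/I₂ = 31.3/0.480 = 65.21, so d₂ = 1.20 × √65.21 = 9.690 m.

9.69 m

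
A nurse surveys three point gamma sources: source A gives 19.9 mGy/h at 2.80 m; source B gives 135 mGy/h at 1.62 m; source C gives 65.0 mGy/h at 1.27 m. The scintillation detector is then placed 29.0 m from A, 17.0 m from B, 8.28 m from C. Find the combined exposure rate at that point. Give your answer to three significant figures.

2.94 mGy/h

Each source contributes Iᵢ·(dᵢ/rᵢ)²; contributions add.
A: 19.9 × (2.80/29.0)² = 0.1855 mGy/h
B: 135 × (1.62/17.0)² = 1.226 mGy/h
C: 65.0 × (1.27/8.28)² = 1.529 mGy/h
Total = 0.1855 + 1.226 + 1.529 = 2.941 mGy/h.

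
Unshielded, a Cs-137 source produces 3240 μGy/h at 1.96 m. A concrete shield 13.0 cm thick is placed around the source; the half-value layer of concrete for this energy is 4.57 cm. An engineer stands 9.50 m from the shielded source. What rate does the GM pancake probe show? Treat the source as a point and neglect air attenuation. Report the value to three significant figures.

19.2 μGy/h

Distance alone: (1.96/9.50)² = 0.04257, so 3240 × 0.04257 = 137.9 μGy/h.
Shield: 13.0/4.57 = 2.845 half-value layers → attenuation 2^(−2.845) = 0.1392.
Combined: 137.9 × 0.1392 = 19.20 μGy/h.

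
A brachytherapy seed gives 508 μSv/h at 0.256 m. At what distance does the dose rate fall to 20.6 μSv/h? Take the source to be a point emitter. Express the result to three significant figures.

Using I₁d₁² = I₂d₂², d₂ = d₁·√(I₁/I₂).
I₁/I₂ = 508/20.6 = 24.66, so d₂ = 0.256 × √24.66 = 1.271 m.

1.27 m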